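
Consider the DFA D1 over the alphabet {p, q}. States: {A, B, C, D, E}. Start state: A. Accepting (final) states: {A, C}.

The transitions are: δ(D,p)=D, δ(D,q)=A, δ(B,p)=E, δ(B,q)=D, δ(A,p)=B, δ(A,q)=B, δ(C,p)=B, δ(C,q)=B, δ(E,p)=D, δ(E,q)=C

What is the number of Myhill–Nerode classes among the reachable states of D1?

3

All states are reachable from the start state.
Start with accepting vs non-accepting: {A,C} | {B,D,E}.
On input q, block {B,D,E} splits into {D,E} and {B}.
Stable partition: {A,C} | {D,E} | {B} — 3 equivalence classes.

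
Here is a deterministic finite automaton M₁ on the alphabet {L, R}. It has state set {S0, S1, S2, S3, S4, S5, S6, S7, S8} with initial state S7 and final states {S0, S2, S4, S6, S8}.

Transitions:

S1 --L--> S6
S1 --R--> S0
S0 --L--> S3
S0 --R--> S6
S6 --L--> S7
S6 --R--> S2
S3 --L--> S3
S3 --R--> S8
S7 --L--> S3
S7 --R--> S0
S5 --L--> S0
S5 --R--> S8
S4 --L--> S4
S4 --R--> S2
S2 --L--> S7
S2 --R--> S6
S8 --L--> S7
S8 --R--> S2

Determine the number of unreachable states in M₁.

3

Starting at S7 and following transitions, the reachable set is {S0, S2, S3, S6, S7, S8}. That leaves S1, S4, S5 unreachable — 3 in total.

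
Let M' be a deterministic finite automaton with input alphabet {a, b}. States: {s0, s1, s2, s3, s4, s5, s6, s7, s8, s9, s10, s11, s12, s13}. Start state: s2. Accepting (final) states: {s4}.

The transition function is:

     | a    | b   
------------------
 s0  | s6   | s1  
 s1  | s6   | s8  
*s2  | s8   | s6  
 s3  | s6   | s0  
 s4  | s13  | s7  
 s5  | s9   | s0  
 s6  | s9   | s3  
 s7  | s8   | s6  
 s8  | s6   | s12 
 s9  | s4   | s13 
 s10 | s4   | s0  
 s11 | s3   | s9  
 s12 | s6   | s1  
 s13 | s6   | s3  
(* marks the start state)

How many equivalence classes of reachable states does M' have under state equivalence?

5

Reachable states from the start: {s0,s1,s2,s3,s4,s6,s7,s8,s9,s12,s13}. Unreachable: {s5,s10,s11} — drop them.
Initial partition by acceptance: {s4} | {s0,s1,s2,s3,s6,s7,s8,s9,s12,s13}.
Split {s0,s1,s2,s3,s6,s7,s8,s9,s12,s13} by δ(·,a) → {s0,s1,s2,s3,s6,s7,s8,s12,s13} and {s9}.
Split {s0,s1,s2,s3,s6,s7,s8,s12,s13} by δ(·,a) → {s0,s1,s2,s3,s7,s8,s12,s13} and {s6}.
Refine {s0,s1,s2,s3,s7,s8,s12,s13} on symbol a: members go to different blocks, giving {s0,s1,s3,s8,s12,s13} and {s2,s7}.
No further refinement is possible. Final partition (5 blocks): {s4} | {s0,s1,s3,s8,s12,s13} | {s9} | {s6} | {s2,s7}.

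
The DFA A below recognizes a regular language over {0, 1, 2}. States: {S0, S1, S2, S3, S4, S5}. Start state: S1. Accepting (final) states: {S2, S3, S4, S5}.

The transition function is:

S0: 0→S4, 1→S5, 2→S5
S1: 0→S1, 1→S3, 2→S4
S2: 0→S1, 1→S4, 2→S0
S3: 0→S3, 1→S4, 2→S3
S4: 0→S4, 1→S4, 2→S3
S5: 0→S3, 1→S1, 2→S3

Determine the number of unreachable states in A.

3

Starting at S1 and following transitions, the reachable set is {S1, S3, S4}. That leaves S0, S2, S5 unreachable — 3 in total.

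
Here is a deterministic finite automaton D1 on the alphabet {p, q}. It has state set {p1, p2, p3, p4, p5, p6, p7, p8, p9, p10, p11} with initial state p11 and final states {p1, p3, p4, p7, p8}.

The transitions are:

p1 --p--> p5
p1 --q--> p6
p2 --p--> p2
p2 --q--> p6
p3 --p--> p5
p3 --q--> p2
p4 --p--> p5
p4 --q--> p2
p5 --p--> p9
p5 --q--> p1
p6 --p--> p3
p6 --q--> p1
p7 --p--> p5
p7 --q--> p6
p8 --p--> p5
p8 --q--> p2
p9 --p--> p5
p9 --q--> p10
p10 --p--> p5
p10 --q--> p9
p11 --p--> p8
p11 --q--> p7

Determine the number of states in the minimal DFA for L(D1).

6

First remove the unreachable states {p4}; 10 states remain.
P0 = {p1,p3,p7,p8} | {p2,p5,p6,p9,p10,p11}.
Split {p2,p5,p6,p9,p10,p11} by δ(·,p) → {p2,p5,p9,p10} and {p6,p11}.
On input q, block {p1,p3,p7,p8} splits into {p1,p7} and {p3,p8}.
Refine {p2,p5,p9,p10} on symbol q: members go to different blocks, giving {p9,p10} and {p2} and {p5}.
No further refinement is possible. Final partition (6 blocks): {p1,p7} | {p9,p10} | {p6,p11} | {p3,p8} | {p2} | {p5}.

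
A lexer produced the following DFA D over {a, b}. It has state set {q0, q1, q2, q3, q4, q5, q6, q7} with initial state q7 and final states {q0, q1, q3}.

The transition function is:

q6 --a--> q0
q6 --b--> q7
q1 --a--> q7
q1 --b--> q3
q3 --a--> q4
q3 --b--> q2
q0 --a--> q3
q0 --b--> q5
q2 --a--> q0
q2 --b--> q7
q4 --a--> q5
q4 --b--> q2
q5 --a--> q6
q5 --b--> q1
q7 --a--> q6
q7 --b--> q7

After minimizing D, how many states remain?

Start with accepting vs non-accepting: {q0,q1,q3} | {q2,q4,q5,q6,q7}.
Split {q0,q1,q3} by δ(·,a) → {q1,q3} and {q0}.
Split {q1,q3} by δ(·,b) → {q1} and {q3}.
Split {q2,q4,q5,q6,q7} by δ(·,a) → {q4,q5,q7} and {q2,q6}.
On input a, block {q4,q5,q7} splits into {q5,q7} and {q4}.
Refine {q5,q7} on symbol b: members go to different blocks, giving {q5} and {q7}.
The partition is now stable with 7 blocks: {q1} | {q5} | {q0} | {q3} | {q2,q6} | {q4} | {q7}.

7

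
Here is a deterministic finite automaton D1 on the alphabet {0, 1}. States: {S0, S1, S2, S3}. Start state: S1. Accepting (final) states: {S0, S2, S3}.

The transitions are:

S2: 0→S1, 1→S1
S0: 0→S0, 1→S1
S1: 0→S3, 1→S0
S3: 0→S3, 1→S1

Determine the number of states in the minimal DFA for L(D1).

2

Reachable states from the start: {S0,S1,S3}. Unreachable: {S2} — drop them.
P0 = {S0,S3} | {S1}.
The partition is now stable with 2 blocks: {S0,S3} | {S1}.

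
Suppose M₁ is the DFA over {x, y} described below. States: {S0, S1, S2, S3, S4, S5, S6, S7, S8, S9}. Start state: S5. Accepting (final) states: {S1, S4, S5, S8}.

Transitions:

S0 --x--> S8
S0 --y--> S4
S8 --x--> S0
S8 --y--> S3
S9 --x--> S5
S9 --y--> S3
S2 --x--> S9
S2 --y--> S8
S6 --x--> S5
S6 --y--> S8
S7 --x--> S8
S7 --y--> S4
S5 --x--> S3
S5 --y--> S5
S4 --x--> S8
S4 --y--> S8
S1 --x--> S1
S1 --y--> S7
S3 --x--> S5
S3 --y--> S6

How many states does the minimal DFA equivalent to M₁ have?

First remove the unreachable states {S1,S2,S7,S9}; 6 states remain.
Initial partition by acceptance: {S4,S5,S8} | {S0,S3,S6}.
Split {S4,S5,S8} by δ(·,x) → {S5,S8} and {S4}.
Split {S5,S8} by δ(·,y) → {S5} and {S8}.
On input x, block {S0,S3,S6} splits into {S3,S6} and {S0}.
Refine {S3,S6} on symbol y: members go to different blocks, giving {S3} and {S6}.
The partition is now stable with 6 blocks: {S5} | {S3} | {S4} | {S8} | {S0} | {S6}.

6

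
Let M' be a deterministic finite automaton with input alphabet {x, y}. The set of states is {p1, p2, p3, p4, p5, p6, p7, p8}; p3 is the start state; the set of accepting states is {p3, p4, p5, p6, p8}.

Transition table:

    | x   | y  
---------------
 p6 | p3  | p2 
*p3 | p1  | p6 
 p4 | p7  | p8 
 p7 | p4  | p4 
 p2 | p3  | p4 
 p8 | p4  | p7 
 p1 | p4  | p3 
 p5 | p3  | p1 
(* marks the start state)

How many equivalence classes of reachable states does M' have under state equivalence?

States {p5} cannot be reached from the start state, so discard them.
Start with accepting vs non-accepting: {p3,p4,p6,p8} | {p1,p2,p7}.
Split {p3,p4,p6,p8} by δ(·,x) → {p3,p4} and {p6,p8}.
The partition is now stable with 3 blocks: {p3,p4} | {p1,p2,p7} | {p6,p8}.

3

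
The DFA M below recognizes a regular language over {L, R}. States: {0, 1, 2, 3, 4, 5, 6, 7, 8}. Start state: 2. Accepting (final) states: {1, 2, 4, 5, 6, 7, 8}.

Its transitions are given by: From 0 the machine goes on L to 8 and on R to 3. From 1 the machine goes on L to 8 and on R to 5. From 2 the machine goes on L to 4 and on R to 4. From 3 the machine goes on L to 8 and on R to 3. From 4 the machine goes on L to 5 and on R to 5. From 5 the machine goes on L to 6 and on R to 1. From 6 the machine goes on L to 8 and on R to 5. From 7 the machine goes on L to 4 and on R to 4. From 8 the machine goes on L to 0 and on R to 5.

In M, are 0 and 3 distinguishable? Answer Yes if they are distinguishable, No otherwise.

No

Reachable states from the start: {0,1,2,3,4,5,6,8}. Unreachable: {7} — drop them.
Start with accepting vs non-accepting: {1,2,4,5,6,8} | {0,3}.
Refine {1,2,4,5,6,8} on symbol L: members go to different blocks, giving {1,2,4,5,6} and {8}.
Split {1,2,4,5,6} by δ(·,L) → {2,4,5} and {1,6}.
Split {2,4,5} by δ(·,L) → {2,4} and {5}.
Refine {2,4} on symbol L: members go to different blocks, giving {2} and {4}.
The partition is now stable with 6 blocks: {2} | {0,3} | {8} | {1,6} | {5} | {4}.
0 and 3 lie in the same block of the stable partition, so they are equivalent — no string distinguishes them.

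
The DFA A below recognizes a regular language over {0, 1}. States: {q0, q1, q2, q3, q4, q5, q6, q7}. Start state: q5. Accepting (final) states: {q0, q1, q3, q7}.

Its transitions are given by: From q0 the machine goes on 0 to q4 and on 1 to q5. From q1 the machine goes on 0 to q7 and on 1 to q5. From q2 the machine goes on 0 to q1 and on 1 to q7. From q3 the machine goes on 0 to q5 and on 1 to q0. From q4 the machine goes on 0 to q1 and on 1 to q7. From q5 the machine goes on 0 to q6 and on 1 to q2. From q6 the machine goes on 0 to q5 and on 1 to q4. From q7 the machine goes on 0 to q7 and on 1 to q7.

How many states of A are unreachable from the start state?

No path from q5 leads to q0, q3; the other 6 states are all reachable.

2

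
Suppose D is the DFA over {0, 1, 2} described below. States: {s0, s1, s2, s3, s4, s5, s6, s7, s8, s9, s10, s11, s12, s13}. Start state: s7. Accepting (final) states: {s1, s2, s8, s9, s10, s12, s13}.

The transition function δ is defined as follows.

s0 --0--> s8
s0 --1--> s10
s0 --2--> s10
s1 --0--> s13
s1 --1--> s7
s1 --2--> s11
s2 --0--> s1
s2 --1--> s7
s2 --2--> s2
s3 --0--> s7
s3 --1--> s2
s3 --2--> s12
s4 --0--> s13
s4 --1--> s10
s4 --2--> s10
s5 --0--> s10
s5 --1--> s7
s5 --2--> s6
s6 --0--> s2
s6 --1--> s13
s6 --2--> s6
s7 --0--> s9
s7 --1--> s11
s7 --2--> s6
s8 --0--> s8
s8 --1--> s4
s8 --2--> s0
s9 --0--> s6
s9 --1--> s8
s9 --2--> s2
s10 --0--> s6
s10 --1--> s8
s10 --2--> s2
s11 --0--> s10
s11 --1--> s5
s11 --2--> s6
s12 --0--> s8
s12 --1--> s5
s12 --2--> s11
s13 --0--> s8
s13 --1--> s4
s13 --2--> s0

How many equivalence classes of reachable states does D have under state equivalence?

First remove the unreachable states {s3,s12}; 12 states remain.
Start with accepting vs non-accepting: {s1,s2,s8,s9,s10,s13} | {s0,s4,s5,s6,s7,s11}.
Split {s1,s2,s8,s9,s10,s13} by δ(·,0) → {s1,s2,s8,s13} and {s9,s10}.
Split {s1,s2,s8,s13} by δ(·,2) → {s1,s8,s13} and {s2}.
Split {s0,s4,s5,s6,s7,s11} by δ(·,0) → {s5,s7,s11} and {s0,s4} and {s6}.
Split {s1,s8,s13} by δ(·,1) → {s8,s13} and {s1}.
No further refinement is possible. Final partition (7 blocks): {s8,s13} | {s5,s7,s11} | {s9,s10} | {s2} | {s0,s4} | {s6} | {s1}.

7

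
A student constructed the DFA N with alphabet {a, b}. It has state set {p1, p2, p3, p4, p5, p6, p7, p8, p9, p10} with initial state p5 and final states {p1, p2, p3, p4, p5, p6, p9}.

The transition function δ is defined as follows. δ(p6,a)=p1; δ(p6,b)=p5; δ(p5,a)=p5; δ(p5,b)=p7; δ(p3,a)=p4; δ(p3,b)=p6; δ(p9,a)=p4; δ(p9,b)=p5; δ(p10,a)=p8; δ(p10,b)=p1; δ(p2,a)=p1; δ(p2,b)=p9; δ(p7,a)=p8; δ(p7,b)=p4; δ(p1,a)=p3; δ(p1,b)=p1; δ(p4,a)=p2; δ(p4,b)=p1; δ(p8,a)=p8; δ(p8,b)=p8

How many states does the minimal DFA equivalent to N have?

6

Reachable states from the start: {p1,p2,p3,p4,p5,p6,p7,p8,p9}. Unreachable: {p10} — drop them.
Initial partition by acceptance: {p1,p2,p3,p4,p5,p6,p9} | {p7,p8}.
Refine {p1,p2,p3,p4,p5,p6,p9} on symbol b: members go to different blocks, giving {p1,p2,p3,p4,p6,p9} and {p5}.
Split {p1,p2,p3,p4,p6,p9} by δ(·,b) → {p1,p2,p3,p4} and {p6,p9}.
Refine {p1,p2,p3,p4} on symbol b: members go to different blocks, giving {p1,p4} and {p2,p3}.
Refine {p7,p8} on symbol b: members go to different blocks, giving {p7} and {p8}.
No further refinement is possible. Final partition (6 blocks): {p1,p4} | {p7} | {p5} | {p6,p9} | {p2,p3} | {p8}.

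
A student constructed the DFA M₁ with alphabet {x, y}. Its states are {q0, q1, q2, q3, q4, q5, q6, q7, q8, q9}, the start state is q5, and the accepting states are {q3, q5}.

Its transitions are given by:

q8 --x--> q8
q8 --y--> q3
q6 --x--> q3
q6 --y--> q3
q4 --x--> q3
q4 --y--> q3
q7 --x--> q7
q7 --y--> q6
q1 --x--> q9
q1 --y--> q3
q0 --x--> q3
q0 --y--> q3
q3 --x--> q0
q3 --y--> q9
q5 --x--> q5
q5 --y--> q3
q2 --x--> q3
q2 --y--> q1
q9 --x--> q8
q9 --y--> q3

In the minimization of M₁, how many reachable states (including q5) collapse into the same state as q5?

States {q1,q2,q4,q6,q7} cannot be reached from the start state, so discard them.
Initial partition by acceptance: {q3,q5} | {q0,q8,q9}.
Split {q3,q5} by δ(·,x) → {q3} and {q5}.
Refine {q0,q8,q9} on symbol x: members go to different blocks, giving {q8,q9} and {q0}.
No further refinement is possible. Final partition (4 blocks): {q3} | {q8,q9} | {q5} | {q0}.
The equivalence class containing q5 is {q5}, of size 1.

1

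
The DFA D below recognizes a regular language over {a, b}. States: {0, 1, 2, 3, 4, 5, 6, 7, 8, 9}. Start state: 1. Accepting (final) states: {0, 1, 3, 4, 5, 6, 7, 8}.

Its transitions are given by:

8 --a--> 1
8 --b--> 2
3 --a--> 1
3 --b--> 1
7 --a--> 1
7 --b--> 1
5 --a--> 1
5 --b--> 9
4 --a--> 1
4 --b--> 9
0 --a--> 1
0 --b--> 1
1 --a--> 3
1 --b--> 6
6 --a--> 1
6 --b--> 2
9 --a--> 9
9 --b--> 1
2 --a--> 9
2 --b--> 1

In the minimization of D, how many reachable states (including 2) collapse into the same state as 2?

States {0,4,5,7,8} cannot be reached from the start state, so discard them.
Initial partition by acceptance: {1,3,6} | {2,9}.
Refine {1,3,6} on symbol b: members go to different blocks, giving {1,3} and {6}.
On input b, block {1,3} splits into {1} and {3}.
Stable partition: {1} | {2,9} | {6} | {3} — 4 equivalence classes.
The equivalence class containing 2 is {2,9}, of size 2.

2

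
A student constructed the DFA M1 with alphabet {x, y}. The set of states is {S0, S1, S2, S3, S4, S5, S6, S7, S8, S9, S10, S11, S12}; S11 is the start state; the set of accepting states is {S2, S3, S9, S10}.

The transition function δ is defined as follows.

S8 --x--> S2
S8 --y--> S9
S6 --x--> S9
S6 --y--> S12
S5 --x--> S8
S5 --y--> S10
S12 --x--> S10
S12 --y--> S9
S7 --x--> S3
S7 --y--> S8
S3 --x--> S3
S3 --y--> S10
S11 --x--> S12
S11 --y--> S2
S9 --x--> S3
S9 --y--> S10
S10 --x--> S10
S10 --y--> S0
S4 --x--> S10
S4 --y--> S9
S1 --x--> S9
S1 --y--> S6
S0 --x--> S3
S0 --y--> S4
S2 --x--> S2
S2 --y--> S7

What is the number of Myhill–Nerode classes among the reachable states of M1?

First remove the unreachable states {S1,S5,S6}; 10 states remain.
Initial partition by acceptance: {S2,S3,S9,S10} | {S0,S4,S7,S8,S11,S12}.
On input y, block {S2,S3,S9,S10} splits into {S2,S10} and {S3,S9}.
Refine {S0,S4,S7,S8,S11,S12} on symbol x: members go to different blocks, giving {S4,S8,S12} and {S0,S7} and {S11}.
No further refinement is possible. Final partition (5 blocks): {S2,S10} | {S4,S8,S12} | {S3,S9} | {S0,S7} | {S11}.

5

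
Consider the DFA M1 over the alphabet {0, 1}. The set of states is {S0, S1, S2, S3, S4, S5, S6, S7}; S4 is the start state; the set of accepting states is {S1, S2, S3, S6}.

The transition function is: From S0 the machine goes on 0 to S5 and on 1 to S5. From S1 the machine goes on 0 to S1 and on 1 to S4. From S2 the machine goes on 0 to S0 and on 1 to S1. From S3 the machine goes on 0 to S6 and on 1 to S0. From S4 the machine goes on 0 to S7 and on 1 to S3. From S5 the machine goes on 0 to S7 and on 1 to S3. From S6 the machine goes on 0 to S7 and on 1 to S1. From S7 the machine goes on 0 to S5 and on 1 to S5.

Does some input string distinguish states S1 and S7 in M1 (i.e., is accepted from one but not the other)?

States {S2} cannot be reached from the start state, so discard them.
Start with accepting vs non-accepting: {S1,S3,S6} | {S0,S4,S5,S7}.
Split {S1,S3,S6} by δ(·,0) → {S1,S3} and {S6}.
Split {S1,S3} by δ(·,0) → {S1} and {S3}.
Refine {S0,S4,S5,S7} on symbol 1: members go to different blocks, giving {S0,S7} and {S4,S5}.
No further refinement is possible. Final partition (5 blocks): {S1} | {S0,S7} | {S6} | {S3} | {S4,S5}.
S1 and S7 end up in different blocks, so they are distinguishable. For instance, the string 'ε' is accepted from only S1.

Yes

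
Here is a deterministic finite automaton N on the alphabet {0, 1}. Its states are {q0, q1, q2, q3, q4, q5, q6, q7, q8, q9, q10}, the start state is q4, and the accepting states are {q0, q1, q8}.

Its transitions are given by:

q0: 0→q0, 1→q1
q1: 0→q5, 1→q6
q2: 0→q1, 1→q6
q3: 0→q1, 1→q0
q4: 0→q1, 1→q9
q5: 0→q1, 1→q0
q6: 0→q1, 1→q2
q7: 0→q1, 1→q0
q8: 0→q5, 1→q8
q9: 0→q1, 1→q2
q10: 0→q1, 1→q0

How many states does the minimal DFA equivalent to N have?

First remove the unreachable states {q3,q7,q8,q10}; 7 states remain.
Initial partition by acceptance: {q0,q1} | {q2,q4,q5,q6,q9}.
On input 0, block {q0,q1} splits into {q0} and {q1}.
Split {q2,q4,q5,q6,q9} by δ(·,1) → {q2,q4,q6,q9} and {q5}.
Stable partition: {q0} | {q2,q4,q6,q9} | {q1} | {q5} — 4 equivalence classes.

4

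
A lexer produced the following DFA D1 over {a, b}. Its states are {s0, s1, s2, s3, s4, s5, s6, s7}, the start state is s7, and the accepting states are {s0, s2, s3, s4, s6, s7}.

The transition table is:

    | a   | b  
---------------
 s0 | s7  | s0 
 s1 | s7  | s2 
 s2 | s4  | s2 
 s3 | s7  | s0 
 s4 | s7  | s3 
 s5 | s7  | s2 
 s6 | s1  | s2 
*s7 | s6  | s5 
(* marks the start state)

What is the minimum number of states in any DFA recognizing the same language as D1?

Every state is reachable, so we keep all 8.
P0 = {s0,s2,s3,s4,s6,s7} | {s1,s5}.
Refine {s0,s2,s3,s4,s6,s7} on symbol a: members go to different blocks, giving {s0,s2,s3,s4,s7} and {s6}.
Split {s0,s2,s3,s4,s7} by δ(·,a) → {s0,s2,s3,s4} and {s7}.
Refine {s0,s2,s3,s4} on symbol a: members go to different blocks, giving {s0,s3,s4} and {s2}.
Stable partition: {s0,s3,s4} | {s1,s5} | {s6} | {s7} | {s2} — 5 equivalence classes.

5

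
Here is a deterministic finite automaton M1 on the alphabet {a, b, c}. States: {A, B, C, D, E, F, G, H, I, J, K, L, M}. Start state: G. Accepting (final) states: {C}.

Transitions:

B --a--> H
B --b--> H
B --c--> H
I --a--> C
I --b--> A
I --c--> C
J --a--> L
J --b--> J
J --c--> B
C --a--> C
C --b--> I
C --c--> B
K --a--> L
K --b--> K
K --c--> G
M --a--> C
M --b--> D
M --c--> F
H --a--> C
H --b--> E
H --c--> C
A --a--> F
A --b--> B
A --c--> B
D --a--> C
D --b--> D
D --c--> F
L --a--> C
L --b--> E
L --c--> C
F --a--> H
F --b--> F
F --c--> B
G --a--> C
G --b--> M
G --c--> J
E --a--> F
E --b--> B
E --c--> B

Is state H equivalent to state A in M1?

No

Reachable states from the start: {A,B,C,D,E,F,G,H,I,J,L,M}. Unreachable: {K} — drop them.
Start with accepting vs non-accepting: {C} | {A,B,D,E,F,G,H,I,J,L,M}.
Refine {A,B,D,E,F,G,H,I,J,L,M} on symbol a: members go to different blocks, giving {D,G,H,I,L,M} and {A,B,E,F,J}.
Split {D,G,H,I,L,M} by δ(·,b) → {D,G,M} and {H,I,L}.
Refine {A,B,E,F,J} on symbol a: members go to different blocks, giving {B,F,J} and {A,E}.
On input b, block {B,F,J} splits into {F,J} and {B}.
The partition is now stable with 6 blocks: {C} | {D,G,M} | {F,J} | {H,I,L} | {A,E} | {B}.
H and A end up in different blocks, so they are distinguishable. For instance, the string 'a' is accepted from only H.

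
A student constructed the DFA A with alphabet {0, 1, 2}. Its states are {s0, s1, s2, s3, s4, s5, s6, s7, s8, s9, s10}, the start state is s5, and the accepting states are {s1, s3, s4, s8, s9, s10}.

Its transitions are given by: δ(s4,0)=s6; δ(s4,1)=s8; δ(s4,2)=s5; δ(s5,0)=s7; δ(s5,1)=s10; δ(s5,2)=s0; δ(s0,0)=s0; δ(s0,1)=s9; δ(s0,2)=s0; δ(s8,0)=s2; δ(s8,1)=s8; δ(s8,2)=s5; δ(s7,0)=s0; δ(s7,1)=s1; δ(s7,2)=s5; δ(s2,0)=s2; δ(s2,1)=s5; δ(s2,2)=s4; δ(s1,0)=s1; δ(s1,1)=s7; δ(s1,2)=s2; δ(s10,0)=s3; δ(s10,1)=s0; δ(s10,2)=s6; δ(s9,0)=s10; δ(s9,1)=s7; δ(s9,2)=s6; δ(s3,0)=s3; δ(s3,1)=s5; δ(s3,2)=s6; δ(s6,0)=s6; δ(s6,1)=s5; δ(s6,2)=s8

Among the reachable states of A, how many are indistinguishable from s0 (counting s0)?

3

Every state is reachable, so we keep all 11.
P0 = {s1,s3,s4,s8,s9,s10} | {s0,s2,s5,s6,s7}.
Split {s1,s3,s4,s8,s9,s10} by δ(·,0) → {s1,s3,s9,s10} and {s4,s8}.
Split {s0,s2,s5,s6,s7} by δ(·,1) → {s0,s5,s7} and {s2,s6}.
The partition is now stable with 4 blocks: {s1,s3,s9,s10} | {s0,s5,s7} | {s4,s8} | {s2,s6}.
The equivalence class containing s0 is {s0,s5,s7}, of size 3.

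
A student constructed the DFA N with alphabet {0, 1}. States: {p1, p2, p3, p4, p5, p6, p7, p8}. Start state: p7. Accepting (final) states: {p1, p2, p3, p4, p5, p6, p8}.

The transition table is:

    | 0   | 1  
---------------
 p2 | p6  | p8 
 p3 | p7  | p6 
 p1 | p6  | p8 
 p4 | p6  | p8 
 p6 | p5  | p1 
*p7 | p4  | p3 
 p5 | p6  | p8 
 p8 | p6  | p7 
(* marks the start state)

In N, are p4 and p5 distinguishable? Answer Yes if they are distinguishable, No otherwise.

Reachable states from the start: {p1,p3,p4,p5,p6,p7,p8}. Unreachable: {p2} — drop them.
Start with accepting vs non-accepting: {p1,p3,p4,p5,p6,p8} | {p7}.
On input 0, block {p1,p3,p4,p5,p6,p8} splits into {p1,p4,p5,p6,p8} and {p3}.
Split {p1,p4,p5,p6,p8} by δ(·,1) → {p1,p4,p5,p6} and {p8}.
On input 1, block {p1,p4,p5,p6} splits into {p1,p4,p5} and {p6}.
Stable partition: {p1,p4,p5} | {p7} | {p3} | {p8} | {p6} — 5 equivalence classes.
p4 and p5 lie in the same block of the stable partition, so they are equivalent — no string distinguishes them.

No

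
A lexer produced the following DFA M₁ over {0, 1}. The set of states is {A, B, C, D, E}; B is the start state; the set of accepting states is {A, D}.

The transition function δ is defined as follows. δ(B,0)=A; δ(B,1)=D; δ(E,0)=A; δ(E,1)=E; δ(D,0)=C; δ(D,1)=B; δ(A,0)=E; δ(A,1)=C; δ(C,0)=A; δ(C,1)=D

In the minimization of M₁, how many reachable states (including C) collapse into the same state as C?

2

All states are reachable from the start state.
Initial partition by acceptance: {A,D} | {B,C,E}.
On input 1, block {B,C,E} splits into {B,C} and {E}.
Split {A,D} by δ(·,0) → {A} and {D}.
No further refinement is possible. Final partition (4 blocks): {A} | {B,C} | {E} | {D}.
State C belongs to the block {B,C}, which has 2 states.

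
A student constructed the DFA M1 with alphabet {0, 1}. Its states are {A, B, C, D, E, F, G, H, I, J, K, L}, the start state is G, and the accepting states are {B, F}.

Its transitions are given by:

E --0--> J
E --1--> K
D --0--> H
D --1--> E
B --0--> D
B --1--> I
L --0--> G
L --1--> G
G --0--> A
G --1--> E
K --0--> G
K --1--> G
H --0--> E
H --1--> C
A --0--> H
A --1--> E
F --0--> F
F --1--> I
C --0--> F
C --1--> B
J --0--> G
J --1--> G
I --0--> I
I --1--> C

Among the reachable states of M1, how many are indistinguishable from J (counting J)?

Reachable states from the start: {A,B,C,D,E,F,G,H,I,J,K}. Unreachable: {L} — drop them.
Start with accepting vs non-accepting: {B,F} | {A,C,D,E,G,H,I,J,K}.
Split {B,F} by δ(·,0) → {B} and {F}.
Refine {A,C,D,E,G,H,I,J,K} on symbol 0: members go to different blocks, giving {A,D,E,G,H,I,J,K} and {C}.
On input 1, block {A,D,E,G,H,I,J,K} splits into {A,D,E,G,J,K} and {H,I}.
Refine {A,D,E,G,J,K} on symbol 0: members go to different blocks, giving {E,G,J,K} and {A,D}.
Refine {E,G,J,K} on symbol 0: members go to different blocks, giving {E,J,K} and {G}.
Split {E,J,K} by δ(·,0) → {J,K} and {E}.
On input 0, block {H,I} splits into {H} and {I}.
Stable partition: {B} | {J,K} | {F} | {C} | {H} | {A,D} | {G} | {E} | {I} — 9 equivalence classes.
The equivalence class containing J is {J,K}, of size 2.

2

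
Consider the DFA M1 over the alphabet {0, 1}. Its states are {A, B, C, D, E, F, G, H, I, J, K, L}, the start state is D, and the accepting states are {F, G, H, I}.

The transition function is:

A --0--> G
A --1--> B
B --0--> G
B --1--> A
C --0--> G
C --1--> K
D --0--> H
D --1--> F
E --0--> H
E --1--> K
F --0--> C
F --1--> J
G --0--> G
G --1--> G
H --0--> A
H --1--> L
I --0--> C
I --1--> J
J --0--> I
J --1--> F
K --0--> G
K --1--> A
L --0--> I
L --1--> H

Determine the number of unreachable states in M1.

1

BFS from D reaches {A, B, C, D, F, G, H, I, J, K, L}; the 1 state(s) E are never visited.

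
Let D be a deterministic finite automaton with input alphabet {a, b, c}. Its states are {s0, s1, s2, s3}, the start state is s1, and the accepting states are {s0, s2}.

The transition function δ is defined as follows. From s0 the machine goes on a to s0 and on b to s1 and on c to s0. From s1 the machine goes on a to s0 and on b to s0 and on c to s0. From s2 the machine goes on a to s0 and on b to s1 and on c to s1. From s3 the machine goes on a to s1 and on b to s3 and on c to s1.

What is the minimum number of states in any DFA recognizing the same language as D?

2

First remove the unreachable states {s2,s3}; 2 states remain.
Initial partition by acceptance: {s0} | {s1}.
The partition is now stable with 2 blocks: {s0} | {s1}.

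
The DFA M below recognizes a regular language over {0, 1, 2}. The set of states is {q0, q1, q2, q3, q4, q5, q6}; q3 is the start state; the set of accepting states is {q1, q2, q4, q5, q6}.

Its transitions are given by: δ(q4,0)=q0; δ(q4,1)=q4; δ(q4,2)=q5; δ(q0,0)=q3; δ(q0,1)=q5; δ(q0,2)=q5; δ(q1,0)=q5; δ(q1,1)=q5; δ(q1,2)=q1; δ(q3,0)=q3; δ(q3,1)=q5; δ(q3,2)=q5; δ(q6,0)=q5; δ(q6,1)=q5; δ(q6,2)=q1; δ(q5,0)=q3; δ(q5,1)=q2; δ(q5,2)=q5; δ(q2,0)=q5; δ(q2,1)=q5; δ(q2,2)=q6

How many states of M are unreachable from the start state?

2

Starting at q3 and following transitions, the reachable set is {q1, q2, q3, q5, q6}. That leaves q0, q4 unreachable — 2 in total.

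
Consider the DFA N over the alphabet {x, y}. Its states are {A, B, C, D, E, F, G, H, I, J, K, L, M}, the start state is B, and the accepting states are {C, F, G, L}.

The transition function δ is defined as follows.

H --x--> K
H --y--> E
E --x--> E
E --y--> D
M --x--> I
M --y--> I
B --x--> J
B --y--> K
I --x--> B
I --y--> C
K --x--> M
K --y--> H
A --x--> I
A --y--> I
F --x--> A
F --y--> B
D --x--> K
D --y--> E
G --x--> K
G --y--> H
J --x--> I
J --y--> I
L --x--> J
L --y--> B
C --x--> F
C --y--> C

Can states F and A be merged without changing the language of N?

No

Reachable states from the start: {A,B,C,D,E,F,H,I,J,K,M}. Unreachable: {G,L} — drop them.
Initial partition by acceptance: {C,F} | {A,B,D,E,H,I,J,K,M}.
Refine {C,F} on symbol x: members go to different blocks, giving {C} and {F}.
On input y, block {A,B,D,E,H,I,J,K,M} splits into {A,B,D,E,H,J,K,M} and {I}.
On input x, block {A,B,D,E,H,J,K,M} splits into {B,D,E,H,K} and {A,J,M}.
On input x, block {B,D,E,H,K} splits into {D,E,H} and {B,K}.
On input x, block {D,E,H} splits into {D,H} and {E}.
Split {B,K} by δ(·,y) → {B} and {K}.
The partition is now stable with 8 blocks: {C} | {D,H} | {F} | {I} | {A,J,M} | {B} | {E} | {K}.
F and A end up in different blocks, so they are distinguishable. For instance, the string 'ε' is accepted from only F.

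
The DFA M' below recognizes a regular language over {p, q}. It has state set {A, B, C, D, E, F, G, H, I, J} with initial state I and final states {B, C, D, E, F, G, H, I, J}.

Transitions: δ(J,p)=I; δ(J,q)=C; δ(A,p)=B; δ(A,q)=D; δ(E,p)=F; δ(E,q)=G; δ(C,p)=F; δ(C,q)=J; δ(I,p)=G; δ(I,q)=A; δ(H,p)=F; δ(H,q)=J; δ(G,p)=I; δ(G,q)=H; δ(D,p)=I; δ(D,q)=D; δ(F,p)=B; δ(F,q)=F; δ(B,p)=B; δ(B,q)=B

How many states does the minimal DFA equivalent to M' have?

6

Reachable states from the start: {A,B,C,D,F,G,H,I,J}. Unreachable: {E} — drop them.
P0 = {B,C,D,F,G,H,I,J} | {A}.
Refine {B,C,D,F,G,H,I,J} on symbol q: members go to different blocks, giving {B,C,D,F,G,H,J} and {I}.
Split {B,C,D,F,G,H,J} by δ(·,p) → {B,C,F,H} and {D,G,J}.
On input q, block {B,C,F,H} splits into {B,F} and {C,H}.
Split {D,G,J} by δ(·,q) → {G,J} and {D}.
Stable partition: {B,F} | {A} | {I} | {G,J} | {C,H} | {D} — 6 equivalence classes.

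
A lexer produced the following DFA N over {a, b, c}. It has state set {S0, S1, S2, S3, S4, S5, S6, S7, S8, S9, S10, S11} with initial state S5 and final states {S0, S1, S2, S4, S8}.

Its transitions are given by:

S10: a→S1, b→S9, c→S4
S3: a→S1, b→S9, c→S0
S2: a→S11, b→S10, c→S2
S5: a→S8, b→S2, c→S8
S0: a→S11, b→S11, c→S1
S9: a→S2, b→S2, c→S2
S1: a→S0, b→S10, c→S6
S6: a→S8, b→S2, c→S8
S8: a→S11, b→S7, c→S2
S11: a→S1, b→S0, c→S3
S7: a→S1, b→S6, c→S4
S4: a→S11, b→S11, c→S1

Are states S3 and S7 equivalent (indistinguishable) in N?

Every state is reachable, so we keep all 12.
Initial partition by acceptance: {S0,S1,S2,S4,S8} | {S3,S5,S6,S7,S9,S10,S11}.
On input a, block {S0,S1,S2,S4,S8} splits into {S0,S2,S4,S8} and {S1}.
On input c, block {S0,S2,S4,S8} splits into {S0,S4} and {S2,S8}.
On input a, block {S3,S5,S6,S7,S9,S10,S11} splits into {S3,S7,S10,S11} and {S5,S6,S9}.
On input b, block {S3,S7,S10,S11} splits into {S3,S7,S10} and {S11}.
Stable partition: {S0,S4} | {S3,S7,S10} | {S1} | {S2,S8} | {S5,S6,S9} | {S11} — 6 equivalence classes.
S3 and S7 lie in the same block of the stable partition, so they are equivalent — no string distinguishes them.

Yes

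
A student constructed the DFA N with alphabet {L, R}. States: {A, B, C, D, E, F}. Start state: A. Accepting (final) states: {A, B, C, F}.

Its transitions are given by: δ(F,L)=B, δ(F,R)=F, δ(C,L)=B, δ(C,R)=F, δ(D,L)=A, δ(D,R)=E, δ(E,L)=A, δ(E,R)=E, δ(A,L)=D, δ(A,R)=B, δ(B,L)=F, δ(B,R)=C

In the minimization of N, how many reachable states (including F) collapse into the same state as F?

All states are reachable from the start state.
Initial partition by acceptance: {A,B,C,F} | {D,E}.
On input L, block {A,B,C,F} splits into {B,C,F} and {A}.
Stable partition: {B,C,F} | {D,E} | {A} — 3 equivalence classes.
The equivalence class containing F is {B,C,F}, of size 3.

3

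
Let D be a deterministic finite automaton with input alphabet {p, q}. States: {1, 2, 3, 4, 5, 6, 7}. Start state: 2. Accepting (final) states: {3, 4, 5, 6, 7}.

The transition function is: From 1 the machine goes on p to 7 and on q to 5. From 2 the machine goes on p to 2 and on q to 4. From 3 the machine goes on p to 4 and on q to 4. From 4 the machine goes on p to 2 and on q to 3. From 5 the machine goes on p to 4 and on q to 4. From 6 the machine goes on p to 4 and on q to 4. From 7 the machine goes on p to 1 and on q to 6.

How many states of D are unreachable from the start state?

4

Starting at 2 and following transitions, the reachable set is {2, 3, 4}. That leaves 1, 5, 6, 7 unreachable — 4 in total.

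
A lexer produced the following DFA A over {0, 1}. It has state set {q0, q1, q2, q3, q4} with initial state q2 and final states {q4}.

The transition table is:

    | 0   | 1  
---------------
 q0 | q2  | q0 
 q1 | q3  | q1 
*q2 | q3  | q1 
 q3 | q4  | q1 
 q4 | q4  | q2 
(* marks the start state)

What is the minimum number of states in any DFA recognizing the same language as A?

3

First remove the unreachable states {q0}; 4 states remain.
Start with accepting vs non-accepting: {q4} | {q1,q2,q3}.
On input 0, block {q1,q2,q3} splits into {q1,q2} and {q3}.
No further refinement is possible. Final partition (3 blocks): {q4} | {q1,q2} | {q3}.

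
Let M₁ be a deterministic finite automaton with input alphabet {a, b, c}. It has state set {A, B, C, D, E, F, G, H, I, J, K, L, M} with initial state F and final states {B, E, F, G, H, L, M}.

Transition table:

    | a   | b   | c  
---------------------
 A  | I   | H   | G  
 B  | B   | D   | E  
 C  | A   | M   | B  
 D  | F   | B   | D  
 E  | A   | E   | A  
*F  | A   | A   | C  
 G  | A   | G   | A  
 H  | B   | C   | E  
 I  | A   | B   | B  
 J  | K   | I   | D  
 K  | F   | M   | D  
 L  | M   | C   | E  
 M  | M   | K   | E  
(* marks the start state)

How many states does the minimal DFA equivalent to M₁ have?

First remove the unreachable states {J,L}; 11 states remain.
Start with accepting vs non-accepting: {B,E,F,G,H,M} | {A,C,D,I,K}.
Split {B,E,F,G,H,M} by δ(·,a) → {B,H,M} and {E,F,G}.
Refine {A,C,D,I,K} on symbol a: members go to different blocks, giving {A,C,I} and {D,K}.
On input b, block {B,H,M} splits into {B,M} and {H}.
Refine {A,C,I} on symbol b: members go to different blocks, giving {C,I} and {A}.
Split {E,F,G} by δ(·,b) → {E,G} and {F}.
Stable partition: {B,M} | {C,I} | {E,G} | {D,K} | {H} | {A} | {F} — 7 equivalence classes.

7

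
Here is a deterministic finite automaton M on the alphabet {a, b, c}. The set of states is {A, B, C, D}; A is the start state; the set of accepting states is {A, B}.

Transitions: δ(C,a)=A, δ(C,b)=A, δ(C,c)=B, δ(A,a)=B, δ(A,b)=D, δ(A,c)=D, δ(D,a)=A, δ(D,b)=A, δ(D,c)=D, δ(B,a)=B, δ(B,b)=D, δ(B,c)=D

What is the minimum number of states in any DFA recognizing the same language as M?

First remove the unreachable states {C}; 3 states remain.
P0 = {A,B} | {D}.
Stable partition: {A,B} | {D} — 2 equivalence classes.

2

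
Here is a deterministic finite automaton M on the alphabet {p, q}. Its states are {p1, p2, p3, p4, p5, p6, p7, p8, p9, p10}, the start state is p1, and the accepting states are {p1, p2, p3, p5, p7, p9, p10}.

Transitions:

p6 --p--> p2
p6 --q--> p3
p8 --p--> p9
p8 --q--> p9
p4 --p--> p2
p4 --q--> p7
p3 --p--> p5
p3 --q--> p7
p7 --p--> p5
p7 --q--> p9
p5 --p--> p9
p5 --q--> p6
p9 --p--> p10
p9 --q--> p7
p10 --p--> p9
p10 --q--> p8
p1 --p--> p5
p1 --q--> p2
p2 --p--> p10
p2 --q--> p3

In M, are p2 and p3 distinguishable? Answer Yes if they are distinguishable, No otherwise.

Reachable states from the start: {p1,p2,p3,p5,p6,p7,p8,p9,p10}. Unreachable: {p4} — drop them.
Start with accepting vs non-accepting: {p1,p2,p3,p5,p7,p9,p10} | {p6,p8}.
On input q, block {p1,p2,p3,p5,p7,p9,p10} splits into {p1,p2,p3,p7,p9} and {p5,p10}.
The partition is now stable with 3 blocks: {p1,p2,p3,p7,p9} | {p6,p8} | {p5,p10}.
p2 and p3 lie in the same block of the stable partition, so they are equivalent — no string distinguishes them.

No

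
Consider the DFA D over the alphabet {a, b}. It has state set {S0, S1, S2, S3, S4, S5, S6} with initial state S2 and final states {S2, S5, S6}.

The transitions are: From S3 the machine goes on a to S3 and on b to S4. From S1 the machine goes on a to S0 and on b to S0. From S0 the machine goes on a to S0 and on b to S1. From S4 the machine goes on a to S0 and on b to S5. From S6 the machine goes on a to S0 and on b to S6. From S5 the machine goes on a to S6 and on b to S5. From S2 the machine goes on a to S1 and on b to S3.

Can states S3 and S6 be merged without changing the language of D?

No

All states are reachable from the start state.
Initial partition by acceptance: {S2,S5,S6} | {S0,S1,S3,S4}.
On input a, block {S2,S5,S6} splits into {S2,S6} and {S5}.
Refine {S2,S6} on symbol b: members go to different blocks, giving {S2} and {S6}.
Split {S0,S1,S3,S4} by δ(·,b) → {S0,S1,S3} and {S4}.
On input b, block {S0,S1,S3} splits into {S0,S1} and {S3}.
No further refinement is possible. Final partition (6 blocks): {S2} | {S0,S1} | {S5} | {S6} | {S4} | {S3}.
S3 and S6 end up in different blocks, so they are distinguishable. For instance, the string 'ε' is accepted from only S6.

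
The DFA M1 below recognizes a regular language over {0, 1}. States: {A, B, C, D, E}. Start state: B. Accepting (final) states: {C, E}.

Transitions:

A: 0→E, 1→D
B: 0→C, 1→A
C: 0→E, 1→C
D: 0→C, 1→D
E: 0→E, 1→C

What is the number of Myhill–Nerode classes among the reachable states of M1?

All states are reachable from the start state.
Start with accepting vs non-accepting: {C,E} | {A,B,D}.
Stable partition: {C,E} | {A,B,D} — 2 equivalence classes.

2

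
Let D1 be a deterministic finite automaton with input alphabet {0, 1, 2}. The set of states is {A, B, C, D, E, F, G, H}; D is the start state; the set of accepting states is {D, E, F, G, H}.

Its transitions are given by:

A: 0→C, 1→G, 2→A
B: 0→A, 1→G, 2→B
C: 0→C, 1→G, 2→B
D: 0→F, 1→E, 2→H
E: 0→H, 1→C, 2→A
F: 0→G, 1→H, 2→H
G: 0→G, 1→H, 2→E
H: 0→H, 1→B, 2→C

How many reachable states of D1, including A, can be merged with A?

3

All states are reachable from the start state.
P0 = {D,E,F,G,H} | {A,B,C}.
On input 1, block {D,E,F,G,H} splits into {D,F,G} and {E,H}.
No further refinement is possible. Final partition (3 blocks): {D,F,G} | {A,B,C} | {E,H}.
State A belongs to the block {A,B,C}, which has 3 states.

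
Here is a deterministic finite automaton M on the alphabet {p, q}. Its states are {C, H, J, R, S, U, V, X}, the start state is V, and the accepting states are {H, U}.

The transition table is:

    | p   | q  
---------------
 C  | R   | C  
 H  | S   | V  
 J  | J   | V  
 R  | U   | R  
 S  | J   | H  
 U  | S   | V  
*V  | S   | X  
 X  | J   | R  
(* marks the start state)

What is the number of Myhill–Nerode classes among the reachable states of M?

6

Reachable states from the start: {H,J,R,S,U,V,X}. Unreachable: {C} — drop them.
Initial partition by acceptance: {H,U} | {J,R,S,V,X}.
On input p, block {J,R,S,V,X} splits into {J,S,V,X} and {R}.
Split {J,S,V,X} by δ(·,q) → {J,V} and {S} and {X}.
Split {J,V} by δ(·,p) → {J} and {V}.
Stable partition: {H,U} | {J} | {R} | {S} | {X} | {V} — 6 equivalence classes.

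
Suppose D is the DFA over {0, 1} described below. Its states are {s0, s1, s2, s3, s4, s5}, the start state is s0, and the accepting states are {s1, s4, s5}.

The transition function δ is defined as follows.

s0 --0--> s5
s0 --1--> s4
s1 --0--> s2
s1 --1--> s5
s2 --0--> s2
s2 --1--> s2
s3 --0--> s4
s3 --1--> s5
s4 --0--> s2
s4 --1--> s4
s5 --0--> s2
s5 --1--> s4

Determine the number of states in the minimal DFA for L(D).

3

Reachable states from the start: {s0,s2,s4,s5}. Unreachable: {s1,s3} — drop them.
P0 = {s4,s5} | {s0,s2}.
Split {s0,s2} by δ(·,0) → {s0} and {s2}.
No further refinement is possible. Final partition (3 blocks): {s4,s5} | {s0} | {s2}.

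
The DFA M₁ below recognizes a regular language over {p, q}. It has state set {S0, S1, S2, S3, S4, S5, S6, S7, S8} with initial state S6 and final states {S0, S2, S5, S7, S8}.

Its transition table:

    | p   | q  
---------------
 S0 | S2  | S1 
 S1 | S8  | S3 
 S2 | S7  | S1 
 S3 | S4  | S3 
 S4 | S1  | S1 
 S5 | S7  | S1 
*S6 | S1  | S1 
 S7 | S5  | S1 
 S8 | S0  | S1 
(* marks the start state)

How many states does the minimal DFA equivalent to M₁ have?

All states are reachable from the start state.
Start with accepting vs non-accepting: {S0,S2,S5,S7,S8} | {S1,S3,S4,S6}.
Refine {S1,S3,S4,S6} on symbol p: members go to different blocks, giving {S3,S4,S6} and {S1}.
Split {S3,S4,S6} by δ(·,p) → {S4,S6} and {S3}.
No further refinement is possible. Final partition (4 blocks): {S0,S2,S5,S7,S8} | {S4,S6} | {S1} | {S3}.

4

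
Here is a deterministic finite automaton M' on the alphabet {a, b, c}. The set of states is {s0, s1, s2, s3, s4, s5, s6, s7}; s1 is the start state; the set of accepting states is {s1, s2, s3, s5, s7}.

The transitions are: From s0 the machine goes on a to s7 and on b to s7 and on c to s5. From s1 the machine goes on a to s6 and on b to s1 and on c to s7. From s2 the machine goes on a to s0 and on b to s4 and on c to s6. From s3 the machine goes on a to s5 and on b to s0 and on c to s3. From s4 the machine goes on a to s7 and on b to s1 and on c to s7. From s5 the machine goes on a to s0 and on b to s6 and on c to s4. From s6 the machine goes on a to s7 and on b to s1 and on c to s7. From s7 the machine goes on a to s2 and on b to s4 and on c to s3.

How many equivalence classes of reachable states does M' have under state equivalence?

6

Start with accepting vs non-accepting: {s1,s2,s3,s5,s7} | {s0,s4,s6}.
Refine {s1,s2,s3,s5,s7} on symbol a: members go to different blocks, giving {s1,s2,s5} and {s3,s7}.
Refine {s1,s2,s5} on symbol b: members go to different blocks, giving {s2,s5} and {s1}.
Split {s0,s4,s6} by δ(·,b) → {s4,s6} and {s0}.
Refine {s3,s7} on symbol b: members go to different blocks, giving {s3} and {s7}.
Stable partition: {s2,s5} | {s4,s6} | {s3} | {s1} | {s0} | {s7} — 6 equivalence classes.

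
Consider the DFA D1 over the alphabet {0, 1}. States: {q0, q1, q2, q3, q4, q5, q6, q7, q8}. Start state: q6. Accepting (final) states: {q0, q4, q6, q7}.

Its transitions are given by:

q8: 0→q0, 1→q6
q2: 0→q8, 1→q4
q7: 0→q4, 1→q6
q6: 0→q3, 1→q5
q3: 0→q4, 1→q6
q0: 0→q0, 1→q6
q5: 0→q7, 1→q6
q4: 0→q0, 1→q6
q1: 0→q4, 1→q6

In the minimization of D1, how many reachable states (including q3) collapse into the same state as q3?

2

Reachable states from the start: {q0,q3,q4,q5,q6,q7}. Unreachable: {q1,q2,q8} — drop them.
Initial partition by acceptance: {q0,q4,q6,q7} | {q3,q5}.
Split {q0,q4,q6,q7} by δ(·,0) → {q0,q4,q7} and {q6}.
Stable partition: {q0,q4,q7} | {q3,q5} | {q6} — 3 equivalence classes.
The equivalence class containing q3 is {q3,q5}, of size 2.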